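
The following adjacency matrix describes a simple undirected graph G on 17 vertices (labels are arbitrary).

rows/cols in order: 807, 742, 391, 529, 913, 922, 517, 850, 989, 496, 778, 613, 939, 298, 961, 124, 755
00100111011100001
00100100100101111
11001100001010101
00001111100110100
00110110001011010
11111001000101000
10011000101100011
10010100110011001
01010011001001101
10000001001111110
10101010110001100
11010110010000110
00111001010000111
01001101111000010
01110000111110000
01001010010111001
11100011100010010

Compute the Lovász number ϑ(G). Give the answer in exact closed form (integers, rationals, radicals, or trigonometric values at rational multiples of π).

Vertex 613 has 8 neighbors: 807, 742, 529, 922, 517, 496, 961, 124.
N(298) = {742, 913, 922, 850, 989, 496, 778, 124}, |N(298)| = 8.
deg(913) = 8; N(913) = {391, 529, 922, 517, 778, 939, 298, 124}.
Vertex 807 has 8 neighbors: 391, 922, 517, 850, 496, 778, 613, 755.
17-vertex 8-regular graph: SR(17,8,3,4) — a Paley graph.
The 3 distinct eigenvalues: [8.0, 1.561553, -2.561553].
ϑ = −N·λ_min/(λ_max−λ_min) = −17·(-sqrt(17)/2 - 1/2)/(8−(-sqrt(17)/2 - 1/2)) = sqrt(17).
≈ 4.123105626 (to 9 d.p.).

sqrt(17)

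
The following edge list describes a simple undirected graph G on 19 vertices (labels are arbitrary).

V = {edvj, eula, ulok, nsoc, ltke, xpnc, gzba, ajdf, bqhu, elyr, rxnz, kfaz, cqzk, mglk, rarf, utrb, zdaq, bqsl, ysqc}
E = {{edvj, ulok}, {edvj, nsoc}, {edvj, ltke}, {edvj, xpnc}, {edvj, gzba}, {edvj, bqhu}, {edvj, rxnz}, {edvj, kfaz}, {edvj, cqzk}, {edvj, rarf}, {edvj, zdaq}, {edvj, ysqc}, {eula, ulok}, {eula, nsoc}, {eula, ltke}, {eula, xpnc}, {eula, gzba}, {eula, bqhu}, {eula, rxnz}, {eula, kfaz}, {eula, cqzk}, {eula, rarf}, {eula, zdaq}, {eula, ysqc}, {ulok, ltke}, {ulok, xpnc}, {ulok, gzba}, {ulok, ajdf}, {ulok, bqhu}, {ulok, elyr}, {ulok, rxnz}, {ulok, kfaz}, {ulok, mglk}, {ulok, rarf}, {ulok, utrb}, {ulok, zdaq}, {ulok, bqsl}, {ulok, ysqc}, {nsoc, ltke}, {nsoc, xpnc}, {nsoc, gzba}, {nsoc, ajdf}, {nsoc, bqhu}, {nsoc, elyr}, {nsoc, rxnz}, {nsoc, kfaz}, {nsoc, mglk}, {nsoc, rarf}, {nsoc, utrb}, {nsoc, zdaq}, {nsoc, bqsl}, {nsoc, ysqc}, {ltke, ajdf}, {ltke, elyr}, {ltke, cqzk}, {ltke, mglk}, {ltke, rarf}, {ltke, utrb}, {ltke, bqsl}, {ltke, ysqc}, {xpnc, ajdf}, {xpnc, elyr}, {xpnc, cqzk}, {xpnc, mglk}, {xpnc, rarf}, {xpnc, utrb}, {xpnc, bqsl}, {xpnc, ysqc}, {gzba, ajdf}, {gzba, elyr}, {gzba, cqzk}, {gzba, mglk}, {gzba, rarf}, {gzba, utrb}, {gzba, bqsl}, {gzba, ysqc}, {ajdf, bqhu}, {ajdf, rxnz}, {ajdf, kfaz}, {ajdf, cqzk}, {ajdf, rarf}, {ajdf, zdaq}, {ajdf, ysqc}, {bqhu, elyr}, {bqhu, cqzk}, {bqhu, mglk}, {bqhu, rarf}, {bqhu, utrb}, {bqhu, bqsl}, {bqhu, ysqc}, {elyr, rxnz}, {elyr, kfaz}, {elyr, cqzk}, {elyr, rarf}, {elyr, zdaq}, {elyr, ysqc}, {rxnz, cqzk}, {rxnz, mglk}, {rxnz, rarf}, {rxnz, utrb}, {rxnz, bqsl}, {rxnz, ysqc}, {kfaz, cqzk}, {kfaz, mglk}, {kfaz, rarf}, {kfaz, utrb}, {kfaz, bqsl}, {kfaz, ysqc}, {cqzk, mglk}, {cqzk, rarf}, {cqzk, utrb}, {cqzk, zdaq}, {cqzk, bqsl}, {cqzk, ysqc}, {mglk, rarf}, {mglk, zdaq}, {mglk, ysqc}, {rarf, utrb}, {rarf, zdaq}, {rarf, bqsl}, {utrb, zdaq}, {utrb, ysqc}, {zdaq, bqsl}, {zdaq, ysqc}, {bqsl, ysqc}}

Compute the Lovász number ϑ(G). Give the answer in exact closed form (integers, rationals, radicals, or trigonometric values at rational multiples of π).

7

N(gzba) = {edvj, eula, ulok, nsoc, ajdf, elyr, cqzk, mglk, rarf, utrb, bqsl, ysqc}, |N(gzba)| = 12.
deg(xpnc) = 12; N(xpnc) = {edvj, eula, ulok, nsoc, ajdf, elyr, cqzk, mglk, rarf, utrb, bqsl, ysqc}.
N(ulok) = {edvj, eula, ltke, xpnc, gzba, ajdf, bqhu, elyr, rxnz, kfaz, mglk, rarf, utrb, zdaq, bqsl, ysqc}, |N(ulok)| = 16.
deg(edvj) = 12; N(edvj) = {ulok, nsoc, ltke, xpnc, gzba, bqhu, rxnz, kfaz, cqzk, rarf, zdaq, ysqc}.
G = K_{7,7,3,2}: α = 7 = χ(Ḡ), so ϑ = 7.
Numerically 7.00000.
7 ≤ 7 ≤ 7: collapsed.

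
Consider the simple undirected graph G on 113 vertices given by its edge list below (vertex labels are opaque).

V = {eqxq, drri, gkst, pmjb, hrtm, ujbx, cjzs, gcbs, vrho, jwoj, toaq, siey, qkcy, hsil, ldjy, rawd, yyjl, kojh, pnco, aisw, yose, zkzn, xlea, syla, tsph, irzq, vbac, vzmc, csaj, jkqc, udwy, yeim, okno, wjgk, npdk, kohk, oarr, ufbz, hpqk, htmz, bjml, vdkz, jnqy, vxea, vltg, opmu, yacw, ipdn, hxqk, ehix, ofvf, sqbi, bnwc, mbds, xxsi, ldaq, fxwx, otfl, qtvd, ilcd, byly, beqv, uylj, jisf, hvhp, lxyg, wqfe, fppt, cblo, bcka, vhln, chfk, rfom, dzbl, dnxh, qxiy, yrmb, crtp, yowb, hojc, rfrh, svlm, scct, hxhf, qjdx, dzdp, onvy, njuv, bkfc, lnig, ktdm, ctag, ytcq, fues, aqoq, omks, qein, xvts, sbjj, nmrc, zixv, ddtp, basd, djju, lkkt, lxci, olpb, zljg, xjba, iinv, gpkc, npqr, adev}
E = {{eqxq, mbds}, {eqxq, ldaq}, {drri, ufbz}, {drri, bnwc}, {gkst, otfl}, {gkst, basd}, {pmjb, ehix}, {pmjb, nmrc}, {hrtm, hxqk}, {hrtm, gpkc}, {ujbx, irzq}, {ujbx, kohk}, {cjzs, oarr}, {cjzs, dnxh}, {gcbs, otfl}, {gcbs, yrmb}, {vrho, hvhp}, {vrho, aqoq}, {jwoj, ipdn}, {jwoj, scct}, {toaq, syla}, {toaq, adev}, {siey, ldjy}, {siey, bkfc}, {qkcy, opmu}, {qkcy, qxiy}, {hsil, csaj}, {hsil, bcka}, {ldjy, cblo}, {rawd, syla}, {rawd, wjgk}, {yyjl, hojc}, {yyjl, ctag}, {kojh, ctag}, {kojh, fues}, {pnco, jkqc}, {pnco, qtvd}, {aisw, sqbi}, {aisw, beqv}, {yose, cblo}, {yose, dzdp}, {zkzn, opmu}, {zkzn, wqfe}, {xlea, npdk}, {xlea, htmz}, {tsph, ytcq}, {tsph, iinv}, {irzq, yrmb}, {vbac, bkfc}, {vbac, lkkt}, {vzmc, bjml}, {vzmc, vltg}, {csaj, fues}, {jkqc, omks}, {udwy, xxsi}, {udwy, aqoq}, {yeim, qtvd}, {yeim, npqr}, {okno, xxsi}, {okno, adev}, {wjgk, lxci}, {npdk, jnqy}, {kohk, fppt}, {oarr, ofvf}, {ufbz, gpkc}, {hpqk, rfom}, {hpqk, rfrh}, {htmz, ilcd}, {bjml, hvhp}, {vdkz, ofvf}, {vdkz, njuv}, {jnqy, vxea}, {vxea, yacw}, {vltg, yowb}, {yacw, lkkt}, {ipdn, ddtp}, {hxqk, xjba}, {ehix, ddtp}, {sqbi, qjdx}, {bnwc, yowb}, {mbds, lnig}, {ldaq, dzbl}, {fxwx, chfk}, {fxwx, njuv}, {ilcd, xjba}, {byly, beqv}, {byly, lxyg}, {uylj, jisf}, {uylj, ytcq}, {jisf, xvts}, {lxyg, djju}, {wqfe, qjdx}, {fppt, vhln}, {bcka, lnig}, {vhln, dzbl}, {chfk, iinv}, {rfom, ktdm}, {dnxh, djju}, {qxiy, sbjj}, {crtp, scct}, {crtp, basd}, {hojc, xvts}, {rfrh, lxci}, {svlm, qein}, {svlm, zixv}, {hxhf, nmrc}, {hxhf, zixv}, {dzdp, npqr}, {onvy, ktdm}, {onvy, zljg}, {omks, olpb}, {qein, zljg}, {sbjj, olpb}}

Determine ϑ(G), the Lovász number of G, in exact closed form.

113*cos(pi/113)/(cos(pi/113) + 1)

N(byly) = {beqv, lxyg}, |N(byly)| = 2.
N(aqoq) = {vrho, udwy}, |N(aqoq)| = 2.
Vertex nmrc has 2 neighbors: pmjb, hxhf.
deg(lnig) = 2; N(lnig) = {mbds, bcka}.
G on 113 vertices is 2-regular; this is C_{113}, the 113-cycle.
Distinct eigenvalues (to 4 d.p.): [2.0, 1.9969, 1.9876, 1.9722, 1.9507, 1.9232, 1.8897, 1.8504, 1.8054, 1.7548, 1.6987, 1.6374, 1.5711, 1.4999, 1.424, 1.3438, 1.2594, 1.1711, 1.0792, 0.9839, 0.8856, 0.7846, 0.6811, 0.5756, 0.4682, 0.3595, 0.2496, 0.1389, 0.0278, -0.0834, -0.1943, -0.3046, -0.414, -0.5221, -0.6286, -0.7331, -0.8354, -0.9351, -1.0319, -1.1255, -1.2157, -1.3021, -1.3844, -1.4625, -1.5361, -1.6049, -1.6687, -1.7274, -1.7807, -1.8286, -1.8708, -1.9072, -1.9377, -1.9622, -1.9807, -1.993, -1.9992].
With N=113: ϑ(G) = 113·(-(-1)*2*cos(pi/113))/(2−(-2*cos(pi/113))) = 113*cos(pi/113)/(cos(pi/113) + 1).
Numerically 56.489081.
α=56, χ(Ḡ)=57; ϑ=113*cos(pi/113)/(cos(pi/113) + 1) lies between (both strict).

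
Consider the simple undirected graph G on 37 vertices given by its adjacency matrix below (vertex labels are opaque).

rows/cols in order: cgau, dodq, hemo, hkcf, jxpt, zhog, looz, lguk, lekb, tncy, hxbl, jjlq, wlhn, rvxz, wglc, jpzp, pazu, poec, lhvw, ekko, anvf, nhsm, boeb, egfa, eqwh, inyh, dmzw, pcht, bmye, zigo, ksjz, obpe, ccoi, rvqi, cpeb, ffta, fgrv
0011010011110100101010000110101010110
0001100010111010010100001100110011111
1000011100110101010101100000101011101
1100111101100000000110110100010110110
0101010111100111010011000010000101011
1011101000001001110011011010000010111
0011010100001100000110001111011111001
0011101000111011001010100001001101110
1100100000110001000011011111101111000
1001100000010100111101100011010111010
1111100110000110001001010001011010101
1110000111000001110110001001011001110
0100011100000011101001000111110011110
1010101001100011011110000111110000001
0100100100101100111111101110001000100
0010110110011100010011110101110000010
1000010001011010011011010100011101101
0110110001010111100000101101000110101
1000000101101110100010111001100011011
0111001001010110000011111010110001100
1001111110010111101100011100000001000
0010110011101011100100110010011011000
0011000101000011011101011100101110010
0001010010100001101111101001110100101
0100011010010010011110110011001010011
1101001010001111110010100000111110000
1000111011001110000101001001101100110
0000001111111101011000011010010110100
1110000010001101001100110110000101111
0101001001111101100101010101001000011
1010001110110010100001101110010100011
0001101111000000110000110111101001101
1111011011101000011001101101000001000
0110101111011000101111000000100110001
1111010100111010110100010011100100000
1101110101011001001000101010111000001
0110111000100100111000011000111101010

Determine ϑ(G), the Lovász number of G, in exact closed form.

sqrt(37)

Vertex jxpt has 18 neighbors: dodq, hkcf, zhog, lguk, lekb, tncy, hxbl, rvxz, wglc, jpzp, poec, anvf, nhsm, dmzw, obpe, rvqi, ffta, fgrv.
deg(nhsm) = 18; N(nhsm) = {hemo, jxpt, zhog, lekb, tncy, hxbl, wlhn, wglc, jpzp, pazu, ekko, boeb, egfa, dmzw, zigo, ksjz, ccoi, rvqi}.
Vertex ekko has 18 neighbors: dodq, hemo, hkcf, looz, tncy, jjlq, rvxz, wglc, anvf, nhsm, boeb, egfa, eqwh, dmzw, bmye, zigo, rvqi, cpeb.
N(dmzw) = {cgau, jxpt, zhog, looz, lekb, tncy, wlhn, rvxz, wglc, ekko, nhsm, eqwh, pcht, bmye, ksjz, obpe, cpeb, ffta}, |N(dmzw)| = 18.
Regular of degree 18 on 37 vertices: Paley(37): SR with (k,λ,μ)=(18,8,9).
The 3 distinct eigenvalues: [18.0, 2.5414, -3.5414].
Lovász (edge-transitive): ϑ = −37·(-sqrt(37)/2 - 1/2)/((18)−(-sqrt(37)/2 - 1/2)) = sqrt(37).
≈ 6.08276 (to 5 d.p.).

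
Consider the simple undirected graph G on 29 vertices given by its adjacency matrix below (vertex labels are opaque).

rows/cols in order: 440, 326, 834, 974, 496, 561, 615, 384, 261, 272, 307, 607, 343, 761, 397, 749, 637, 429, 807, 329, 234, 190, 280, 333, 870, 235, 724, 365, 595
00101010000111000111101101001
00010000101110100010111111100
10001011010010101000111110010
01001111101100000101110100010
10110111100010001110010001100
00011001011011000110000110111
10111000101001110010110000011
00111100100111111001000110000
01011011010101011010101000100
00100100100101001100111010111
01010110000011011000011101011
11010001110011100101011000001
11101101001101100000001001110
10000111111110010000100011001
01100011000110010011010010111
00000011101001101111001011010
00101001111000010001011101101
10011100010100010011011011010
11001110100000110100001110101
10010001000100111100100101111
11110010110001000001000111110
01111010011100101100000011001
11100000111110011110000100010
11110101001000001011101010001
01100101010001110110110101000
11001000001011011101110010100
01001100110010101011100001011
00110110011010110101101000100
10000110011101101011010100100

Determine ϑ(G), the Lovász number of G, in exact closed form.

sqrt(29)

N(637) = {834, 496, 384, 261, 272, 307, 749, 329, 190, 280, 333, 235, 724, 595}, |N(637)| = 14.
deg(761) = 14; N(761) = {440, 561, 615, 384, 261, 272, 307, 607, 343, 749, 234, 870, 235, 595}.
Vertex 749 has 14 neighbors: 615, 384, 261, 307, 761, 397, 637, 429, 807, 329, 280, 870, 235, 365.
deg(235) = 14; N(235) = {440, 326, 496, 307, 343, 761, 749, 637, 429, 329, 234, 190, 870, 724}.
Regular of degree 14 on 29 vertices: strongly regular (29,14,6,7).
spec(A) ≈ [14.0, 2.193, -3.193] (distinct, 3 d.p.).
ϑ = −N·λ_min/(λ_max−λ_min) = −29·(-sqrt(29)/2 - 1/2)/(14−(-sqrt(29)/2 - 1/2)) = sqrt(29).
ϑ(G) ≈ 5.3851648.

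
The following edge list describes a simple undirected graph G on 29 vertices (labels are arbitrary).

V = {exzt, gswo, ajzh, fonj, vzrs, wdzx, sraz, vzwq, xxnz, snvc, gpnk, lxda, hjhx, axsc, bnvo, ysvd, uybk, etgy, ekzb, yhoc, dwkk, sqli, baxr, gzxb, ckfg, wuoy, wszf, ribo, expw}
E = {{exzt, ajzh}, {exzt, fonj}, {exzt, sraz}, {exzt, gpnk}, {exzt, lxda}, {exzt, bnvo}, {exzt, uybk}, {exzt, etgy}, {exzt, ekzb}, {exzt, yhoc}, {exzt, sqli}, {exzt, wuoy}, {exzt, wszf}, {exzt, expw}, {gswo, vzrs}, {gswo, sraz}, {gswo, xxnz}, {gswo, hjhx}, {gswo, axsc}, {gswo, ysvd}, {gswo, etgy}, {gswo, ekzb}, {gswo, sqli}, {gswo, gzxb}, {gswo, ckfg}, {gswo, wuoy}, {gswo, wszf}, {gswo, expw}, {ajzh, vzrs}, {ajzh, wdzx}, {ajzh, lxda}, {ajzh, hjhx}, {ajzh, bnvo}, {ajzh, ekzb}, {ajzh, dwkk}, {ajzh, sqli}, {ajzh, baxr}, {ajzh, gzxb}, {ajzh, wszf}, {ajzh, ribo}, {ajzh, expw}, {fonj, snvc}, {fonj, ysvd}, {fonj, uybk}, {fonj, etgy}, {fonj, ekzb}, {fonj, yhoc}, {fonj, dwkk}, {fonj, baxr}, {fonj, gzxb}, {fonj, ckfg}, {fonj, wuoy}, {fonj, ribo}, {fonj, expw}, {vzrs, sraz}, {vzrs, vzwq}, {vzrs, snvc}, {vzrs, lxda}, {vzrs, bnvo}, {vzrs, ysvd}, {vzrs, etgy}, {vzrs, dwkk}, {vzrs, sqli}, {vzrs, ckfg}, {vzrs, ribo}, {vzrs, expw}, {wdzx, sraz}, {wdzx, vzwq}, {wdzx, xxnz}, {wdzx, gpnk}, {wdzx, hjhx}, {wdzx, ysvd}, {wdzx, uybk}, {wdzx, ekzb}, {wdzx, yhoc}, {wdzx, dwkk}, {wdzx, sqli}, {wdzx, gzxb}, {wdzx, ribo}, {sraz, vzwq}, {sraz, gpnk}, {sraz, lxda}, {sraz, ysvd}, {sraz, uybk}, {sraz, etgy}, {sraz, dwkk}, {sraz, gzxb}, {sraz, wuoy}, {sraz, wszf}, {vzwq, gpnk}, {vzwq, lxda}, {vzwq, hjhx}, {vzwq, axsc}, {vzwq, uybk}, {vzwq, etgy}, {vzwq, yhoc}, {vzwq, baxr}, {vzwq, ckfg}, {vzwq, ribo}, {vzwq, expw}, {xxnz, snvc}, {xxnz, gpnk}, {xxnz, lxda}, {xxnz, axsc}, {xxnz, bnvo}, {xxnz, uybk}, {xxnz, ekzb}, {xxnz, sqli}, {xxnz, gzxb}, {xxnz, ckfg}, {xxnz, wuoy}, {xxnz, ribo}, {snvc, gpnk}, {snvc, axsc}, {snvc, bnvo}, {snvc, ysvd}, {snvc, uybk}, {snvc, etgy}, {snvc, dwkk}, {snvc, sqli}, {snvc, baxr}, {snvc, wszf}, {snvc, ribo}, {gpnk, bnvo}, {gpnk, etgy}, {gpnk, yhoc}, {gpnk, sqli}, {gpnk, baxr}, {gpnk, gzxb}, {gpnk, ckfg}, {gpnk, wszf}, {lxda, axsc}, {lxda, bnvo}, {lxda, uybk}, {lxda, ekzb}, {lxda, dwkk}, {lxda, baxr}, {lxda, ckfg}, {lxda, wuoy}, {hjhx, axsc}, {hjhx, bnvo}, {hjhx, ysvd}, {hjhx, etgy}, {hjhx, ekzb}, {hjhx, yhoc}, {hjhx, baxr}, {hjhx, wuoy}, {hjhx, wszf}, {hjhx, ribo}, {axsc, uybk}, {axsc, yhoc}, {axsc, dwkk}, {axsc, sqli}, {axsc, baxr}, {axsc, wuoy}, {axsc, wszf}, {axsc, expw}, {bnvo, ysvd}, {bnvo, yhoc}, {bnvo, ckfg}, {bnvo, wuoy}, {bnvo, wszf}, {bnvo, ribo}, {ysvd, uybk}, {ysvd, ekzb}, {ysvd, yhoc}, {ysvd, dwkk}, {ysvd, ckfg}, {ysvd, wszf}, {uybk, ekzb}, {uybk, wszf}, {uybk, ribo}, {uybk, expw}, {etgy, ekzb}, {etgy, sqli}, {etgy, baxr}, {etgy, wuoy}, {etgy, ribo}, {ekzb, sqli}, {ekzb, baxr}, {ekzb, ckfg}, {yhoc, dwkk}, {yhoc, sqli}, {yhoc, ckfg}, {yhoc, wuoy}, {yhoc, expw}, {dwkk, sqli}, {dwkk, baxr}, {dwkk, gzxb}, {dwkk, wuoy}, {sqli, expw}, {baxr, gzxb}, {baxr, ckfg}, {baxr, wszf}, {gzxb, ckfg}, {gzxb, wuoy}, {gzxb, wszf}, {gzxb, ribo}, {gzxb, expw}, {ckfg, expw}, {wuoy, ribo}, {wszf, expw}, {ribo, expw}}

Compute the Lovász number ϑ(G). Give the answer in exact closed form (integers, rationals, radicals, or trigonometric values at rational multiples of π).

deg(snvc) = 14; N(snvc) = {fonj, vzrs, xxnz, gpnk, axsc, bnvo, ysvd, uybk, etgy, dwkk, sqli, baxr, wszf, ribo}.
Vertex uybk has 14 neighbors: exzt, fonj, wdzx, sraz, vzwq, xxnz, snvc, lxda, axsc, ysvd, ekzb, wszf, ribo, expw.
Vertex ysvd has 14 neighbors: gswo, fonj, vzrs, wdzx, sraz, snvc, hjhx, bnvo, uybk, ekzb, yhoc, dwkk, ckfg, wszf.
N(wuoy) = {exzt, gswo, fonj, sraz, xxnz, lxda, hjhx, axsc, bnvo, etgy, yhoc, dwkk, gzxb, ribo}, |N(wuoy)| = 14.
deg(v) = 14 for all v (|V|=29); SR(29,14,6,7) — a Paley graph.
Distinct eigenvalues (to 5 d.p.): [14.0, 2.19258, -3.19258].
Lovász (edge-transitive): ϑ = −29·(-sqrt(29)/2 - 1/2)/((14)−(-sqrt(29)/2 - 1/2)) = sqrt(29).
= 5.385165… (decimal).

sqrt(29)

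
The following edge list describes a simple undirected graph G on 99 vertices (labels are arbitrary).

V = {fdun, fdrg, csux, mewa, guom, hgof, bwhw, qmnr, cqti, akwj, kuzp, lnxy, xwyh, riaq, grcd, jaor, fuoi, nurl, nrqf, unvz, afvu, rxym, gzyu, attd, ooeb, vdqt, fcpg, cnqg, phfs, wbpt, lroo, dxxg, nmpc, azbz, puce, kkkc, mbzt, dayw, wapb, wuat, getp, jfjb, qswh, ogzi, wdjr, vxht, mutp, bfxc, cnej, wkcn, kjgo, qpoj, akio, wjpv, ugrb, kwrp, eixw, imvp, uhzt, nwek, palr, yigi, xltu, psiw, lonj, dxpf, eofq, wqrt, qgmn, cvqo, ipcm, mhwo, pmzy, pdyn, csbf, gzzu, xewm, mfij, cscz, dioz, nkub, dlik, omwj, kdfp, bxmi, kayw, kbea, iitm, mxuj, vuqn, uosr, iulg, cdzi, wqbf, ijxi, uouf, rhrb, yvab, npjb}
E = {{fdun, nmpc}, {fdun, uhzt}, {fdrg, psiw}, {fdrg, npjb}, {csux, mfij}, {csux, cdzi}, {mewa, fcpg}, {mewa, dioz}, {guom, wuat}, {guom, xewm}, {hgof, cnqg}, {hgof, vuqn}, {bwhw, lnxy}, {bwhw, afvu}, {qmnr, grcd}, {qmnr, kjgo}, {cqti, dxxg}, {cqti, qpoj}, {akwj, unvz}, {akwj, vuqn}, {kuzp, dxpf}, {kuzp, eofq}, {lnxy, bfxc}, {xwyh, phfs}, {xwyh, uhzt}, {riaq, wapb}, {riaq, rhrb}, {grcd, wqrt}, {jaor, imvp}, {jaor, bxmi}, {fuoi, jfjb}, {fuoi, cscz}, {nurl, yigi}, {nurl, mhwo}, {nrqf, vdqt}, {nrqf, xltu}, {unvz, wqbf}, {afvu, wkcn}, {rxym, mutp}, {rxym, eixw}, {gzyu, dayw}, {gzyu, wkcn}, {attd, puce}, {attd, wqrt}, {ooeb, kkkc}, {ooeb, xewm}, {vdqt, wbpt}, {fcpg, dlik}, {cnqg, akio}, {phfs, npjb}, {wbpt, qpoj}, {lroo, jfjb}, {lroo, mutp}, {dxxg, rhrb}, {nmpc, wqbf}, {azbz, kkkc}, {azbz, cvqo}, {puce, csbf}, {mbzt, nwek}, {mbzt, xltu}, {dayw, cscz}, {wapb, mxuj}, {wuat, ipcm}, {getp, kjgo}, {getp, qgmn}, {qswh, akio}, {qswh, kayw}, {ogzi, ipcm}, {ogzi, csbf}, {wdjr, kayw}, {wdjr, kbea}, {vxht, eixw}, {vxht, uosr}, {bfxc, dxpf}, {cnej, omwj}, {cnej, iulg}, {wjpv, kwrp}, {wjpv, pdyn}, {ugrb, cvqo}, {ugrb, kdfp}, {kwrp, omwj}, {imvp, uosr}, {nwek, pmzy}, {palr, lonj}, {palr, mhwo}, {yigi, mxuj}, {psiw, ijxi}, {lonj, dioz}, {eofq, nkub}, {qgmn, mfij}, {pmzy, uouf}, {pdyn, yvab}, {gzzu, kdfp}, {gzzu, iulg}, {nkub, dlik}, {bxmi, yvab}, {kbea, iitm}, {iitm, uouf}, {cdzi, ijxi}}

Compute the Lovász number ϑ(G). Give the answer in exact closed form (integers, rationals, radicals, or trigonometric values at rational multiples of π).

99*cos(pi/99)/(cos(pi/99) + 1)

deg(qpoj) = 2; N(qpoj) = {cqti, wbpt}.
Vertex fdrg has 2 neighbors: psiw, npjb.
Vertex cqti has 2 neighbors: dxxg, qpoj.
deg(mewa) = 2; N(mewa) = {fcpg, dioz}.
2-regular, N=99; connected 2-regular on 99 ⇒ C_{99}.
The 50 distinct eigenvalues: [2.0, 1.99597, 1.98391, 1.96386, 1.9359, 1.90014, 1.85674, 1.80585, 1.7477, 1.68251, 1.61054, 1.53209, 1.44747, 1.35702, 1.26111, 1.16011, 1.05445, 0.94454, 0.83083, 0.71377, 0.59384, 0.47152, 0.3473, 0.22168, 0.09516, -0.03173, -0.1585, -0.28463, -0.40961, -0.53295, -0.65414, -0.77269, -0.88813, -1.0, -1.10784, -1.21122, -1.30972, -1.40295, -1.49053, -1.57211, -1.64735, -1.71597, -1.77767, -1.83222, -1.87939, -1.91899, -1.95086, -1.97488, -1.99094, -1.99899].
Lovász: ϑ = −99(-2*cos(pi/99))/(2+-(-1)*2*cos(pi/99)) = 99*cos(pi/99)/(cos(pi/99) + 1).
= 49.48754… (decimal).
Lovász sandwich 49 ≤ 99*cos(pi/99)/(cos(pi/99) + 1) ≤ 50: both strict.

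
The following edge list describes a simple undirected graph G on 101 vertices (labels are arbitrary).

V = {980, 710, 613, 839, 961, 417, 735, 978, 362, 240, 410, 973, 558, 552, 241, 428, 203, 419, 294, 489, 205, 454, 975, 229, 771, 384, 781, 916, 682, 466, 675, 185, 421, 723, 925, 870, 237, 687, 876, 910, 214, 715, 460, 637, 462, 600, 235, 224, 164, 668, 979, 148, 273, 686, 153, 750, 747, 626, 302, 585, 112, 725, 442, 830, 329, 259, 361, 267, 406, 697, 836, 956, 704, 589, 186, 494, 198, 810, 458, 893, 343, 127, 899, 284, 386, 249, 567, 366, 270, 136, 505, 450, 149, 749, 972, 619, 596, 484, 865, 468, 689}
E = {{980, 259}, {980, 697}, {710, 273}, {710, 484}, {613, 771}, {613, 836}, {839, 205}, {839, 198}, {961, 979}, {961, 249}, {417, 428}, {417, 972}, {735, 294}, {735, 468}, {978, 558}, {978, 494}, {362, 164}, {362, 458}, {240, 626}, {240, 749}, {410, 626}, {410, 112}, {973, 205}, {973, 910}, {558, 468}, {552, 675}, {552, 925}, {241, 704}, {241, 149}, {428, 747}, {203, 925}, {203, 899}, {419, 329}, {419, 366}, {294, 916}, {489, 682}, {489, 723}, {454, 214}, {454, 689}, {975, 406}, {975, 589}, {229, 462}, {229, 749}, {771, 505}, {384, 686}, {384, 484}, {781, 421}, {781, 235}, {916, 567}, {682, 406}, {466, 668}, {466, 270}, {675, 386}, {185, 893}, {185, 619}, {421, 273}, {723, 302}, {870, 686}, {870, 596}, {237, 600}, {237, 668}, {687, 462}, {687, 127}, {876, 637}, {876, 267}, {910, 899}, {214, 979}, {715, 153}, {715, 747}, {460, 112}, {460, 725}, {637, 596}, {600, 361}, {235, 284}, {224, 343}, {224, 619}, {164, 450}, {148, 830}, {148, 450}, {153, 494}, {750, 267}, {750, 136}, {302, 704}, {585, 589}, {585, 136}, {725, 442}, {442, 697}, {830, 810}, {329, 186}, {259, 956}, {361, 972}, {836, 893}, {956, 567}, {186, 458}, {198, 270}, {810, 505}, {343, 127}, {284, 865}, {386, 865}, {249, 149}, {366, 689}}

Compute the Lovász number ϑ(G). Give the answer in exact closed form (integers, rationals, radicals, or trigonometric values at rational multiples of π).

Vertex 978 has 2 neighbors: 558, 494.
N(466) = {668, 270}, |N(466)| = 2.
deg(458) = 2; N(458) = {362, 186}.
N(136) = {750, 585}, |N(136)| = 2.
101-vertex 2-regular graph: this is C_{101}, the 101-cycle.
spec(A) ≈ [2.0, 1.99613, 1.98454, 1.96527, 1.9384, 1.90403, 1.86229, 1.81335, 1.75739, 1.69463, 1.62532, 1.54971, 1.46812, 1.38084, 1.28822, 1.19062, 1.08841, 0.98199, 0.87177, 0.75818, 0.64165, 0.52264, 0.40161, 0.27903, 0.15537, 0.0311, -0.09328, -0.2173, -0.34049, -0.46235, -0.58243, -0.70025, -0.81537, -0.92733, -1.0357, -1.14006, -1.24002, -1.33518, -1.42517, -1.50965, -1.58828, -1.66078, -1.72684, -1.78623, -1.83871, -1.88407, -1.92214, -1.95278, -1.97586, -1.9913, -1.99903] (distinct, 5 d.p.).
With N=101: ϑ(G) = 101·(-(-1)*2*cos(pi/101))/(2−(-2*cos(pi/101))) = 101*cos(pi/101)/(cos(pi/101) + 1).
ϑ(G) ≈ 50.4878.
50 ≤ 101*cos(pi/101)/(cos(pi/101) + 1) ≤ 51: both strict.

101*cos(pi/101)/(cos(pi/101) + 1)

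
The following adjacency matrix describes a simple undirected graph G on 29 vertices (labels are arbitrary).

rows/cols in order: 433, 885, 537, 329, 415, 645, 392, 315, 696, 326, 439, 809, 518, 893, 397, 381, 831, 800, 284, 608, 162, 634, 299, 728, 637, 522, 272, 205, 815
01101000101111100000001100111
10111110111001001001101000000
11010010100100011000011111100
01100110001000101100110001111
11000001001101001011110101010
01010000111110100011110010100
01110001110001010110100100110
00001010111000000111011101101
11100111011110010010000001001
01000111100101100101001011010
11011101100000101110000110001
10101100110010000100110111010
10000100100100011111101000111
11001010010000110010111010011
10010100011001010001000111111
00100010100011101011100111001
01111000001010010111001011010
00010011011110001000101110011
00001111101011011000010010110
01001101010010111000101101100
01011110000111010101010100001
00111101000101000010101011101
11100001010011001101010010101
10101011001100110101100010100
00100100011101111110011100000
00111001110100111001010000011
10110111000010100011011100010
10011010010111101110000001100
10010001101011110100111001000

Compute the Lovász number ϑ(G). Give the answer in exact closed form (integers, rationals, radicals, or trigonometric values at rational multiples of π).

sqrt(29)

deg(637) = 14; N(637) = {537, 645, 326, 439, 809, 893, 397, 381, 831, 800, 284, 634, 299, 728}.
deg(728) = 14; N(728) = {433, 537, 415, 392, 315, 439, 809, 397, 381, 800, 608, 162, 637, 272}.
Vertex 329 has 14 neighbors: 885, 537, 645, 392, 439, 397, 831, 800, 162, 634, 522, 272, 205, 815.
Vertex 537 has 14 neighbors: 433, 885, 329, 392, 696, 809, 381, 831, 634, 299, 728, 637, 522, 272.
Regular of degree 14 on 29 vertices: strongly regular (29,14,6,7).
spec(A) ≈ [14.0, 2.19258, -3.19258] (distinct, 5 d.p.).
Lovász (edge-transitive): ϑ = −29·(-sqrt(29)/2 - 1/2)/((14)−(-sqrt(29)/2 - 1/2)) = sqrt(29).
≈ 5.3852 (to 4 d.p.).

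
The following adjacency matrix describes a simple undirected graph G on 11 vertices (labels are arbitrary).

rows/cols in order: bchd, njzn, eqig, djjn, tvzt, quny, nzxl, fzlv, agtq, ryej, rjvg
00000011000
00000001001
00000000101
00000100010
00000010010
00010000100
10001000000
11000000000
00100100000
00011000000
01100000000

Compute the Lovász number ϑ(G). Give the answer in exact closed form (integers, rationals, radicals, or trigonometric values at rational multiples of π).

11*cos(pi/11)/(cos(pi/11) + 1)

deg(djjn) = 2; N(djjn) = {quny, ryej}.
Vertex bchd has 2 neighbors: nzxl, fzlv.
deg(eqig) = 2; N(eqig) = {agtq, rjvg}.
Vertex nzxl has 2 neighbors: bchd, tvzt.
Every vertex has degree 2 (N=11); a single 11-cycle (edge-transitive).
A has 6 distinct eigenvalues ≈ [2.0, 1.682507, 0.83083, -0.28463, -1.309721, -1.918986].
−11·(-2*cos(pi/11)) / ((2)−(-2*cos(pi/11))) = 11*cos(pi/11)/(cos(pi/11) + 1) = ϑ(G).
≈ 5.38630291 (to 8 d.p.).
5 ≤ 11*cos(pi/11)/(cos(pi/11) + 1) ≤ 6: both strict.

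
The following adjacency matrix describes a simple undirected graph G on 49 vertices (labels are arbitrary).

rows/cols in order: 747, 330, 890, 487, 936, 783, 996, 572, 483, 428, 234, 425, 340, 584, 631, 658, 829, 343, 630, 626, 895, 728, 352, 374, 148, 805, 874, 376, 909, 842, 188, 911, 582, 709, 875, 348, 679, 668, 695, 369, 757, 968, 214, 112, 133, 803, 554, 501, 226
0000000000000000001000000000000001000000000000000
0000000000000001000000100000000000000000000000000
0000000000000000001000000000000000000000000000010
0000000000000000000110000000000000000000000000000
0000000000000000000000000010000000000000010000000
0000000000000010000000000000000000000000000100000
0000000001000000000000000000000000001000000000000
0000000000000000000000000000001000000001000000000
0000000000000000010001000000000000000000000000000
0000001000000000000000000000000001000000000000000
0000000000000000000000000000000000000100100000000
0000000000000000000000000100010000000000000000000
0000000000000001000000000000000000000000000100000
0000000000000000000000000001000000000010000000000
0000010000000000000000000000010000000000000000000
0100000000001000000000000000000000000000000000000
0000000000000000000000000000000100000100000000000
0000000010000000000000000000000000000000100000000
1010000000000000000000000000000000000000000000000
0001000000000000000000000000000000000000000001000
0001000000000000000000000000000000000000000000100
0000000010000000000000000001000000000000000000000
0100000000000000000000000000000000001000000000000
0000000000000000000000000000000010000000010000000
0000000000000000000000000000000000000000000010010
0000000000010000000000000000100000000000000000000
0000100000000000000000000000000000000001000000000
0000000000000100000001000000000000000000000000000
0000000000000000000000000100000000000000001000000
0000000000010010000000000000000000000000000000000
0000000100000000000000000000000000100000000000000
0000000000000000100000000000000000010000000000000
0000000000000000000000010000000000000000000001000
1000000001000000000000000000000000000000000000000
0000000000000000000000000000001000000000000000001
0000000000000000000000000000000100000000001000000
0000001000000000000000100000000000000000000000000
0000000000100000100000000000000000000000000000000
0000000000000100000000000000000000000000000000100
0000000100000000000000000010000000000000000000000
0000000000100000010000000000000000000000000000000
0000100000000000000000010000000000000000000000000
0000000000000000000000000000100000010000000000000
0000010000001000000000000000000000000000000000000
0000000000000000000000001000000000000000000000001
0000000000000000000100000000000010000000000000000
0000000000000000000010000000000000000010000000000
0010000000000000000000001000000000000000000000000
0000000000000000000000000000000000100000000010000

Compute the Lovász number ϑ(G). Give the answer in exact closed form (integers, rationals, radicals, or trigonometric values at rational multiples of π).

49*cos(pi/49)/(cos(pi/49) + 1)

Vertex 330 has 2 neighbors: 658, 352.
N(188) = {572, 875}, |N(188)| = 2.
N(805) = {425, 909}, |N(805)| = 2.
Vertex 376 has 2 neighbors: 584, 728.
2-regular, N=49; connected 2-regular on 49 ⇒ C_{49}.
spec(A) ≈ [2.0, 1.98358, 1.93459, 1.85383, 1.74264, 1.60283, 1.4367, 1.24698, 1.03679, 0.80957, 0.56906, 0.3192, 0.0641, -0.19205, -0.44504, -0.69073, -0.92508, -1.14423, -1.3446, -1.52289, -1.67618, -1.80194, -1.89811, -1.96312, -1.99589] (distinct, 5 d.p.).
λ_max=2, λ_min=-2*cos(pi/49); ϑ = −49·λ_min/(λ_max−λ_min) = 49*cos(pi/49)/(cos(pi/49) + 1).
≈ 24.4748052 (to 7 d.p.).
α=24, χ(Ḡ)=25; ϑ=49*cos(pi/49)/(cos(pi/49) + 1) lies between (both strict).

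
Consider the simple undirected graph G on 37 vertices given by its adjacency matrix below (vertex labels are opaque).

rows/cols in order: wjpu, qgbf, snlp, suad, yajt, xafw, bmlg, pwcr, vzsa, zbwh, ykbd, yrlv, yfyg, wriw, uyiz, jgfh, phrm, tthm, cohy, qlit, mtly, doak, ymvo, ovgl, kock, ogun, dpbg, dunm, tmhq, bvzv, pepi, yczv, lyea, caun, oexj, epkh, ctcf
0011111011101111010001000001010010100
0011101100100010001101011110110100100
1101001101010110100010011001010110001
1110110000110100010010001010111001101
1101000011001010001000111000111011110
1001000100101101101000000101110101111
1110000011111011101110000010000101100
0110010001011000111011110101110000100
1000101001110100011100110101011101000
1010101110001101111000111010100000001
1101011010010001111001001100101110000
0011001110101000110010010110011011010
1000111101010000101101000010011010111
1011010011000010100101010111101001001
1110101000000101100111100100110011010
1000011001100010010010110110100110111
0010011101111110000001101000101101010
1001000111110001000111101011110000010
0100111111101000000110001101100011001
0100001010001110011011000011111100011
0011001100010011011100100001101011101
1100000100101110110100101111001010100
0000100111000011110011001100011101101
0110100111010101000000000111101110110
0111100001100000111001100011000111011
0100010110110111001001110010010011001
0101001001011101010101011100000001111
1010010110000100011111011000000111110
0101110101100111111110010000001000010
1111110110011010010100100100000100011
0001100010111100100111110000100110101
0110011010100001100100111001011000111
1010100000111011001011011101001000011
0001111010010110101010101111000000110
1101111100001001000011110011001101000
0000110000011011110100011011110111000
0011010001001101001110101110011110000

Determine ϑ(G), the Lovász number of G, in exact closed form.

deg(yfyg) = 18; N(yfyg) = {wjpu, yajt, xafw, bmlg, pwcr, zbwh, yrlv, phrm, cohy, qlit, doak, dpbg, bvzv, pepi, lyea, oexj, epkh, ctcf}.
deg(zbwh) = 18; N(zbwh) = {wjpu, snlp, yajt, bmlg, pwcr, vzsa, yfyg, wriw, jgfh, phrm, tthm, cohy, ymvo, ovgl, kock, dpbg, tmhq, ctcf}.
Vertex jgfh has 18 neighbors: wjpu, xafw, bmlg, zbwh, ykbd, uyiz, tthm, mtly, ymvo, ovgl, ogun, dpbg, tmhq, yczv, lyea, oexj, epkh, ctcf.
N(ykbd) = {wjpu, qgbf, suad, xafw, bmlg, vzsa, yrlv, jgfh, phrm, tthm, cohy, doak, kock, ogun, tmhq, pepi, yczv, lyea}, |N(ykbd)| = 18.
18-regular, N=37; strongly regular (37,18,8,9).
The 3 distinct eigenvalues: [18.0, 2.5414, -3.5414].
With N=37: ϑ(G) = 37·(-(-sqrt(37)/2 - 1/2))/(18−(-sqrt(37)/2 - 1/2)) = sqrt(37).
= 6.082763… (decimal).

sqrt(37)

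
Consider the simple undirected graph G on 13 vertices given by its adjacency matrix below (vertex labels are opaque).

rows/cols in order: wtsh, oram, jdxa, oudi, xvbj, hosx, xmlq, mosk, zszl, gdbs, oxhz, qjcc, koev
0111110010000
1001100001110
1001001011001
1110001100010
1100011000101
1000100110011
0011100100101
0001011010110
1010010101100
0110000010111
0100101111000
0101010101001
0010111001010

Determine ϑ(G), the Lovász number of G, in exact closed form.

sqrt(13)

deg(oudi) = 6; N(oudi) = {wtsh, oram, jdxa, xmlq, mosk, qjcc}.
Vertex zszl has 6 neighbors: wtsh, jdxa, hosx, mosk, gdbs, oxhz.
deg(oxhz) = 6; N(oxhz) = {oram, xvbj, xmlq, mosk, zszl, gdbs}.
deg(koev) = 6; N(koev) = {jdxa, xvbj, hosx, xmlq, gdbs, qjcc}.
13-vertex 6-regular graph: strongly regular (13,6,2,3).
A has 3 distinct eigenvalues ≈ [6.0, 1.3028, -2.3028].
Lovász: ϑ = −13(-sqrt(13)/2 - 1/2)/(6+-(-sqrt(13)/2 - 1/2)) = sqrt(13).
= 3.605551… (decimal).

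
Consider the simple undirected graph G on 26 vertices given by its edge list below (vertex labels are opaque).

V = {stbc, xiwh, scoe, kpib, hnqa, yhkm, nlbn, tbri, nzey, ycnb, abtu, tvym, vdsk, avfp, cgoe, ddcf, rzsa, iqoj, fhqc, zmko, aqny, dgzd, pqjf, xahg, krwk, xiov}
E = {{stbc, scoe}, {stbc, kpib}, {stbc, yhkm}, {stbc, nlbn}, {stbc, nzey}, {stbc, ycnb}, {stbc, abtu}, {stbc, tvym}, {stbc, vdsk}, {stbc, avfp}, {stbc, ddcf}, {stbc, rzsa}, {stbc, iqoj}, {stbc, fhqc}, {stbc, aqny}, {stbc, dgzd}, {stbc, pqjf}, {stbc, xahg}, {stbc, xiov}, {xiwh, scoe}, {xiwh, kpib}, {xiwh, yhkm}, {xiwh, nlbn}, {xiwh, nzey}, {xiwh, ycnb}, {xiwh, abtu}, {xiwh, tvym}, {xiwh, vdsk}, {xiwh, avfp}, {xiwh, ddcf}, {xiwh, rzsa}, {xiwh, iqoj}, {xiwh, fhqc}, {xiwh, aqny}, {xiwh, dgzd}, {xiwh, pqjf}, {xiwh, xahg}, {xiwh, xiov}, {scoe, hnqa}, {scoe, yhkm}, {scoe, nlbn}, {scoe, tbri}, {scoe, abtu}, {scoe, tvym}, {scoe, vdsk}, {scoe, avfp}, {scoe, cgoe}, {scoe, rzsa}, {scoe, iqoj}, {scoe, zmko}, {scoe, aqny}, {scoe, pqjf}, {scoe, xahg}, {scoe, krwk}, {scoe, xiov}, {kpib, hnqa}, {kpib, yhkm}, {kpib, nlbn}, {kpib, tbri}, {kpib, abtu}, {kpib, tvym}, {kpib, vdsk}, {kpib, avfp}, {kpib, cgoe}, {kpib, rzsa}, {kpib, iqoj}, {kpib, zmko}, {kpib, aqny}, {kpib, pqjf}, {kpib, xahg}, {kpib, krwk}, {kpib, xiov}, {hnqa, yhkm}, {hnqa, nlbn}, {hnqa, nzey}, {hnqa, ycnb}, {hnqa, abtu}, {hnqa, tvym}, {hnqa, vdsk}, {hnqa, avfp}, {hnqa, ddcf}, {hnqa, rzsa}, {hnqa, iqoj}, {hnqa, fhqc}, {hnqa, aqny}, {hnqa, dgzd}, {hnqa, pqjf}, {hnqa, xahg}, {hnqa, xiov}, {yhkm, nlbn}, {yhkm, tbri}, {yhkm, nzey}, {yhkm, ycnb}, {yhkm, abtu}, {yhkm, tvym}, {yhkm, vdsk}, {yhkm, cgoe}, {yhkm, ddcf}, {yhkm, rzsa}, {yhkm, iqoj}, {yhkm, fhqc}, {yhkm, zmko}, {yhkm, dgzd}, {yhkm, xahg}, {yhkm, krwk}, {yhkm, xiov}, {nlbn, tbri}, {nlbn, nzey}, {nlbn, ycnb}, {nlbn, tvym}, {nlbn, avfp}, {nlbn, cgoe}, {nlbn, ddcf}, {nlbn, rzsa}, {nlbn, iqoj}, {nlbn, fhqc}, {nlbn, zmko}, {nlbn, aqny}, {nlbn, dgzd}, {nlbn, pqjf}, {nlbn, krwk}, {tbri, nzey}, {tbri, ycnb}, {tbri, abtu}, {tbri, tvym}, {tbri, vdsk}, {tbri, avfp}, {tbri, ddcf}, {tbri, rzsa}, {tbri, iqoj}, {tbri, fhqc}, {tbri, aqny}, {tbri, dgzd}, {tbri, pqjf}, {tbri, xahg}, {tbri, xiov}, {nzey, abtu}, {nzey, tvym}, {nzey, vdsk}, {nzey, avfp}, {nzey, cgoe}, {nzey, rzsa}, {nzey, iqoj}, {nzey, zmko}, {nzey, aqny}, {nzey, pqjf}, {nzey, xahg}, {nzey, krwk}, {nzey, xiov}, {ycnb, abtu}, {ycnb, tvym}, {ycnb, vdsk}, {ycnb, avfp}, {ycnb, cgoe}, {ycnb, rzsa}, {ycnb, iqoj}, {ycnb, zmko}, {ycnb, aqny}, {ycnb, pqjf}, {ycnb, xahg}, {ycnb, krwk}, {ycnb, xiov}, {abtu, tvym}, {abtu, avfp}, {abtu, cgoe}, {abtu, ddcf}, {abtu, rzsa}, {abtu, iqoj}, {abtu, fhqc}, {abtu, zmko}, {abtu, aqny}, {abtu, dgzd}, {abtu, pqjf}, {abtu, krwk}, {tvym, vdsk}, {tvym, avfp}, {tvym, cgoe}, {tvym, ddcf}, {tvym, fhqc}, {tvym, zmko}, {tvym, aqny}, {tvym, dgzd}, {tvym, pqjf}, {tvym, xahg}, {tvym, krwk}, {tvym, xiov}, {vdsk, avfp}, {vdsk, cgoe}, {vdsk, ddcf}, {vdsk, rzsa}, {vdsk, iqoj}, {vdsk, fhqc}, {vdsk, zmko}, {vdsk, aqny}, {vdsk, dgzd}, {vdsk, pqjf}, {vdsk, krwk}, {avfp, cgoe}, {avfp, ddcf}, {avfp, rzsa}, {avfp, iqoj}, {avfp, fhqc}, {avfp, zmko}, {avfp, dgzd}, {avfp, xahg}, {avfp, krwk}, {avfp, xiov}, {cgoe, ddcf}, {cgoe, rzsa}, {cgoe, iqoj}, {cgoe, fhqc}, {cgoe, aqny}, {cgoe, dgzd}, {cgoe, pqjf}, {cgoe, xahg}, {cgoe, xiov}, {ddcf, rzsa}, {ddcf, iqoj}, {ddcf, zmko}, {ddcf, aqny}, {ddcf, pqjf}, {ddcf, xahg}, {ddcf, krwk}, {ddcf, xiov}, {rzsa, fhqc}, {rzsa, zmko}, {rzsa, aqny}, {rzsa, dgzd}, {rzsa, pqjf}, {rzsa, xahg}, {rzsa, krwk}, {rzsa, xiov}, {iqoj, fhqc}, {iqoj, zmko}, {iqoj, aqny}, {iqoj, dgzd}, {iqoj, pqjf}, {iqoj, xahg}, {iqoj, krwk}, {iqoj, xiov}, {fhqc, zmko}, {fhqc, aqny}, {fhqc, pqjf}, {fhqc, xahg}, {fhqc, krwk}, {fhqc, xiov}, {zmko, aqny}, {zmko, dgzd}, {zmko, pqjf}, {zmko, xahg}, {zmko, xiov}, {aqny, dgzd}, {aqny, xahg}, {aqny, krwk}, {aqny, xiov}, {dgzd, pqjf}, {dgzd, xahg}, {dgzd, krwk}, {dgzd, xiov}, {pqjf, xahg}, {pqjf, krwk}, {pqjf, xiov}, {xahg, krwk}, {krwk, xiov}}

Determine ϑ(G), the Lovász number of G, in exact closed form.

7

deg(rzsa) = 23; N(rzsa) = {stbc, xiwh, scoe, kpib, hnqa, yhkm, nlbn, tbri, nzey, ycnb, abtu, vdsk, avfp, cgoe, ddcf, fhqc, zmko, aqny, dgzd, pqjf, xahg, krwk, xiov}.
N(xiwh) = {scoe, kpib, yhkm, nlbn, nzey, ycnb, abtu, tvym, vdsk, avfp, ddcf, rzsa, iqoj, fhqc, aqny, dgzd, pqjf, xahg, xiov}, |N(xiwh)| = 19.
Vertex kpib has 19 neighbors: stbc, xiwh, hnqa, yhkm, nlbn, tbri, abtu, tvym, vdsk, avfp, cgoe, rzsa, iqoj, zmko, aqny, pqjf, xahg, krwk, xiov.
deg(fhqc) = 19; N(fhqc) = {stbc, xiwh, hnqa, yhkm, nlbn, tbri, abtu, tvym, vdsk, avfp, cgoe, rzsa, iqoj, zmko, aqny, pqjf, xahg, krwk, xiov}.
G = K_{7,7,5,4,3}: α = 7 = χ(Ḡ), so ϑ = 7.
Numerically 7.000000.
Check 7 ≤ 7 ≤ 7: collapsed.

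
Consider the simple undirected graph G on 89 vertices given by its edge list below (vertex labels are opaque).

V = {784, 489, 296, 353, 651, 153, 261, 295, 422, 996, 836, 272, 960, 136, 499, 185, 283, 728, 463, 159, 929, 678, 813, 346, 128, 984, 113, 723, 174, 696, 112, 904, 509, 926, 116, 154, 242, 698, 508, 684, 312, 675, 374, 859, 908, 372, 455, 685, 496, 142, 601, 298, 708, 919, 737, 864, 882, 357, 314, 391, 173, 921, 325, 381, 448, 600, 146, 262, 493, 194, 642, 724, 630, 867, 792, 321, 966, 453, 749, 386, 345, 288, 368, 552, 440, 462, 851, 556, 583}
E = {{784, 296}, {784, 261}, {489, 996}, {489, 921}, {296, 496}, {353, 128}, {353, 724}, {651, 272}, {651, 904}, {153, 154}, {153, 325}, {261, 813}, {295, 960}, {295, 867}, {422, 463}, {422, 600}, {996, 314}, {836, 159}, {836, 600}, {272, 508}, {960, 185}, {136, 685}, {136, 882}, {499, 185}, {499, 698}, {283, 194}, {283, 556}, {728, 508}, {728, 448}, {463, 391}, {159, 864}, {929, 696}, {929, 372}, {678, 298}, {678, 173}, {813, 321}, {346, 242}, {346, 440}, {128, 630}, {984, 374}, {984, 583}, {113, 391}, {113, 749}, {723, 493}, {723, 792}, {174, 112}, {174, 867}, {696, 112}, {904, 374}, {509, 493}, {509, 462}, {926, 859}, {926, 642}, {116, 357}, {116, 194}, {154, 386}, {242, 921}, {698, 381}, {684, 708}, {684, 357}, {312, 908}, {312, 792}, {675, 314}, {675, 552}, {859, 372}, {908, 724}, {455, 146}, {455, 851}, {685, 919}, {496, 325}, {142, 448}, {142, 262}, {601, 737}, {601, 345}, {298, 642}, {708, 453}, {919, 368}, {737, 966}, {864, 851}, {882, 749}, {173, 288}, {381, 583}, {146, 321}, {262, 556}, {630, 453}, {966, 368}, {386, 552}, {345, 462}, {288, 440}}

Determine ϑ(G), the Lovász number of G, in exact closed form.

N(737) = {601, 966}, |N(737)| = 2.
Vertex 583 has 2 neighbors: 984, 381.
Vertex 112 has 2 neighbors: 174, 696.
Vertex 600 has 2 neighbors: 422, 836.
89-vertex 2-regular graph: connected 2-regular on 89 ⇒ C_{89}.
A has 45 distinct eigenvalues ≈ [2.0, 1.995018, 1.980097, 1.955311, 1.920784, 1.876688, 1.823242, 1.760713, 1.689412, 1.609694, 1.521958, 1.426638, 1.324212, 1.215188, 1.10011, 0.979551, 0.854113, 0.724419, 0.591116, 0.454869, 0.316355, 0.176265, 0.035297, -0.105847, -0.246463, -0.385852, -0.523319, -0.658178, -0.789758, -0.917404, -1.040479, -1.158371, -1.270491, -1.376282, -1.475217, -1.566802, -1.650581, -1.726138, -1.793094, -1.851118, -1.89992, -1.939256, -1.968931, -1.988796, -1.998754].
λ_max=2, λ_min=-2*cos(pi/89); ϑ = −89·λ_min/(λ_max−λ_min) = 89*cos(pi/89)/(cos(pi/89) + 1).
≈ 44.48613532 (to 8 d.p.).
44 ≤ 89*cos(pi/89)/(cos(pi/89) + 1) ≤ 45: both strict.

89*cos(pi/89)/(cos(pi/89) + 1)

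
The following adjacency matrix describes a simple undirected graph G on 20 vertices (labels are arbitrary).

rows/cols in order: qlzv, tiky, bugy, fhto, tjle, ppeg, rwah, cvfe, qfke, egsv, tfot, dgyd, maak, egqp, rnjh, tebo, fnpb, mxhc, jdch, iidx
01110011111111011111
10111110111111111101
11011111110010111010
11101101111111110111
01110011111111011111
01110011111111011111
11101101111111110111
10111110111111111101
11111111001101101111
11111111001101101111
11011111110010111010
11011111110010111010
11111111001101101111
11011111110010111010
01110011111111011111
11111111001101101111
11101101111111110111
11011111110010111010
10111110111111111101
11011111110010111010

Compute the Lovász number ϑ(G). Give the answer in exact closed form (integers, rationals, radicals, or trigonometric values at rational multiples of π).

deg(tjle) = 16; N(tjle) = {tiky, bugy, fhto, rwah, cvfe, qfke, egsv, tfot, dgyd, maak, egqp, tebo, fnpb, mxhc, jdch, iidx}.
deg(rwah) = 17; N(rwah) = {qlzv, tiky, bugy, tjle, ppeg, cvfe, qfke, egsv, tfot, dgyd, maak, egqp, rnjh, tebo, mxhc, jdch, iidx}.
deg(egqp) = 14; N(egqp) = {qlzv, tiky, fhto, tjle, ppeg, rwah, cvfe, qfke, egsv, maak, rnjh, tebo, fnpb, jdch}.
Vertex fnpb has 17 neighbors: qlzv, tiky, bugy, tjle, ppeg, cvfe, qfke, egsv, tfot, dgyd, maak, egqp, rnjh, tebo, mxhc, jdch, iidx.
Complete 5-partite, parts [6, 4, 4, 3, 3]: perfect, ϑ = α = 6.
Numerically 6.000000000.
Sandwich: α(G)=6 ≤ ϑ(G)=6 ≤ χ(Ḡ)=6 (collapsed).

6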